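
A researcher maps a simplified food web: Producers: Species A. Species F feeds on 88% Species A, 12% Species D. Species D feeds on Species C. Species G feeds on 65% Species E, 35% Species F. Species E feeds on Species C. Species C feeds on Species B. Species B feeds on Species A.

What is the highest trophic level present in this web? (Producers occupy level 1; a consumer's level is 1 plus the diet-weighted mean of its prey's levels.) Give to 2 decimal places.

Species B: 1 + 1 = 2
Species C: 1 + 2 = 3
Species D: 1 + 3 = 4
Species E: 1 + 3 = 4
Species F: 1 + (0.88×1 + 0.12×4) = 2.36
Species G: 1 + (0.65×4 + 0.35×2.36) = 4.426

4.43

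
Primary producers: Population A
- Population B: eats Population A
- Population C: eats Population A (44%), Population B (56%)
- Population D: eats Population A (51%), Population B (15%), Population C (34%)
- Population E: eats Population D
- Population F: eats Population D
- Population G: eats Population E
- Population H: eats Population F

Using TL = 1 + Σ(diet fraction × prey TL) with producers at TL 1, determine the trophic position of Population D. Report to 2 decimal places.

2.68

Population B: 1 + 1 = 2
Population C: 1 + (0.44×1 + 0.56×2) = 2.56
Population D: 1 + (0.51×1 + 0.15×2 + 0.34×2.56) = 2.6804
Population E: 1 + 2.6804 = 3.6804
Population F: 1 + 2.6804 = 3.6804
Population G: 1 + 3.6804 = 4.6804
Population H: 1 + 3.6804 = 4.6804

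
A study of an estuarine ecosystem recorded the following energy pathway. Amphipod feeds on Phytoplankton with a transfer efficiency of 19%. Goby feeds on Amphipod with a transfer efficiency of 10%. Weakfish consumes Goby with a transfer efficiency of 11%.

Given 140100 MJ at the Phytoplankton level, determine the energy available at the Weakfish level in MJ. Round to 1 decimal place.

Amphipod: 140100 × 0.19 = 26619 MJ
Goby: 26619 × 0.1 = 2661.9 MJ
Weakfish: 2661.9 × 0.11 = 292.809 MJ

292.8 MJ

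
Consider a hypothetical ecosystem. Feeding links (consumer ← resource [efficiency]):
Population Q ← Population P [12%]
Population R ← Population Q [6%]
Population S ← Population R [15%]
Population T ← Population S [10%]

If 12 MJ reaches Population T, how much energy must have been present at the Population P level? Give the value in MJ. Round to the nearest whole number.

111111 MJ

Cumulative transfer efficiency: 0.12 × 0.06 × 0.15 × 0.1 = 0.000108
Population P energy = 12 / 0.000108 = 111111 MJ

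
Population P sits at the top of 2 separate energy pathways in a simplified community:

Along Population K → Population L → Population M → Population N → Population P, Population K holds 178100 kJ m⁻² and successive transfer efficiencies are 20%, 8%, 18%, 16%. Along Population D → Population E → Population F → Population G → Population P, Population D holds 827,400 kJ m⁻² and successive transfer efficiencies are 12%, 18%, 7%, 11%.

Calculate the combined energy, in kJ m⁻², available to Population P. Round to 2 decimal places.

219.68 kJ m⁻²

Via Population K: 178100 × 0.2 × 0.08 × 0.18 × 0.16 = 82.06848 kJ m⁻²
Via Population D: 827400 × 0.12 × 0.18 × 0.07 × 0.11 = 137.613168 kJ m⁻²
Total at Population P: 82.06848 + 137.613168 = 219.681648 kJ m⁻²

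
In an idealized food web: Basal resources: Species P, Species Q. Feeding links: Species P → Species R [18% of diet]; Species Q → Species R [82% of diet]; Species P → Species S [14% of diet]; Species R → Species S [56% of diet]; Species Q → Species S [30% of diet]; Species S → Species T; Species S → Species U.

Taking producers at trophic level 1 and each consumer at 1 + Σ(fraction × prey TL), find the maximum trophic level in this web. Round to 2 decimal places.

Species R: 1 + (0.18×1 + 0.82×1) = 2
Species S: 1 + (0.14×1 + 0.56×2 + 0.3×1) = 2.56
Species T: 1 + 2.56 = 3.56
Species U: 1 + 2.56 = 3.56

3.56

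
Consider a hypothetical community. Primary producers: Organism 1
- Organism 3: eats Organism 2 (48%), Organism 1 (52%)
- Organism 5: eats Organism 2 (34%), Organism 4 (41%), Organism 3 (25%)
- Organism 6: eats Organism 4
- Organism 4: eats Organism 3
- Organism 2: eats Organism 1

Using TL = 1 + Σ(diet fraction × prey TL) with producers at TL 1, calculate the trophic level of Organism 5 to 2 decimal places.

Organism 2: 1 + 1 = 2
Organism 3: 1 + (0.48×2 + 0.52×1) = 2.48
Organism 4: 1 + 2.48 = 3.48
Organism 5: 1 + (0.34×2 + 0.41×3.48 + 0.25×2.48) = 3.7268
Organism 6: 1 + 3.48 = 4.48

3.73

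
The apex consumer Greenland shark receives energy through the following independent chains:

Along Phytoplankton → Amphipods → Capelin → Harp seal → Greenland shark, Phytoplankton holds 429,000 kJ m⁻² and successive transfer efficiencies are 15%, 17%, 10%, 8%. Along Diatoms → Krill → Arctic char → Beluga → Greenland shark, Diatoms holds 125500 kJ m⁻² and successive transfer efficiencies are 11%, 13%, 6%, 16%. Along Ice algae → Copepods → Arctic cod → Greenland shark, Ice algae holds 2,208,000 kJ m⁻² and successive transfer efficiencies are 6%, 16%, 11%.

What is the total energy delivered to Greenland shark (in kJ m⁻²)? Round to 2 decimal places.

2436.39 kJ m⁻²

Via Phytoplankton: 429000 × 0.15 × 0.17 × 0.1 × 0.08 = 87.516 kJ m⁻²
Via Diatoms: 125500 × 0.11 × 0.13 × 0.06 × 0.16 = 17.22864 kJ m⁻²
Via Ice algae: 2208000 × 0.06 × 0.16 × 0.11 = 2331.648 kJ m⁻²
Total at Greenland shark: 87.516 + 17.22864 + 2331.648 = 2436.39264 kJ m⁻²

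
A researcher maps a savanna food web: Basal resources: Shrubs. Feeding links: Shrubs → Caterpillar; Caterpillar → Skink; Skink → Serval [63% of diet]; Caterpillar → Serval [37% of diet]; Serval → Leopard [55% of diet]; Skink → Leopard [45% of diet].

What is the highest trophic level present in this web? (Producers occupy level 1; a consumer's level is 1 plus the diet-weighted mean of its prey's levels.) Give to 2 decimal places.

4.35

Caterpillar: 1 + 1 = 2
Skink: 1 + 2 = 3
Serval: 1 + (0.63×3 + 0.37×2) = 3.63
Leopard: 1 + (0.55×3.63 + 0.45×3) = 4.3465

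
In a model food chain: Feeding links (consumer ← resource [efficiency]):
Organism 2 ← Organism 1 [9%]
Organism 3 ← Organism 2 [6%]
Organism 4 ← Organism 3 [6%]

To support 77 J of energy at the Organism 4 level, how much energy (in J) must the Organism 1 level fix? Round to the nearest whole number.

237654 J

Cumulative transfer efficiency: 0.09 × 0.06 × 0.06 = 0.000324
Organism 1 energy = 77 / 0.000324 = 237654 J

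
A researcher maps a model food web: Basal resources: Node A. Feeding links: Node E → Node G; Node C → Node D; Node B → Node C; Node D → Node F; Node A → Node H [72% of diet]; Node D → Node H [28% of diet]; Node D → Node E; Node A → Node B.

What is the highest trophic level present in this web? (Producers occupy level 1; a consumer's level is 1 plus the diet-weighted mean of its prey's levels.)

Node B: 1 + 1 = 2
Node C: 1 + 2 = 3
Node D: 1 + 3 = 4
Node E: 1 + 4 = 5
Node F: 1 + 4 = 5
Node G: 1 + 5 = 6
Node H: 1 + (0.28×4 + 0.72×1) = 2.84

6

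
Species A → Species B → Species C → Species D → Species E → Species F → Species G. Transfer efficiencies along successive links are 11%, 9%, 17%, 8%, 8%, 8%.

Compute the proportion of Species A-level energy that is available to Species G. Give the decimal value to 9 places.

0.000000862

Product of link efficiencies: 0.11 × 0.09 × 0.17 × 0.08 × 0.08 × 0.08 = 0.000000861696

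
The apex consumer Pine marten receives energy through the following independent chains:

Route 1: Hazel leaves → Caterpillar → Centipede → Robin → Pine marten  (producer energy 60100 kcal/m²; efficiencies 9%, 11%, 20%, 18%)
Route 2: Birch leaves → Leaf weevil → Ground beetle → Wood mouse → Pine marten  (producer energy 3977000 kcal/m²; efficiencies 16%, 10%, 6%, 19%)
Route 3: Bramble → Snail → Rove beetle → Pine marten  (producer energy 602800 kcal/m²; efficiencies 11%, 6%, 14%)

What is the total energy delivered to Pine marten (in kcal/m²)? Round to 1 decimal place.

Route 1: 60100 × 0.09 × 0.11 × 0.2 × 0.18 = 21.41964 kcal/m²
Route 2: 3977000 × 0.16 × 0.1 × 0.06 × 0.19 = 725.4048 kcal/m²
Route 3: 602800 × 0.11 × 0.06 × 0.14 = 556.9872 kcal/m²
Total at Pine marten: 21.41964 + 725.4048 + 556.9872 = 1303.81164 kcal/m²

1303.8 kcal/m²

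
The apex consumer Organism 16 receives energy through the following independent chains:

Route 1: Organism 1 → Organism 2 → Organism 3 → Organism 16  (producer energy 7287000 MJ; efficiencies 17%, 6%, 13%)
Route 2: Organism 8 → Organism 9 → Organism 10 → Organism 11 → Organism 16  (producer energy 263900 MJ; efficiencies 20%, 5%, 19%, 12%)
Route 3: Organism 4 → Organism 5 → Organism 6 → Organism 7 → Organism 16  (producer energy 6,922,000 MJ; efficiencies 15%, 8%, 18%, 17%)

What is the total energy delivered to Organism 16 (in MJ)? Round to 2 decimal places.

Route 1: 7287000 × 0.17 × 0.06 × 0.13 = 9662.562 MJ
Route 2: 263900 × 0.2 × 0.05 × 0.19 × 0.12 = 60.1692 MJ
Route 3: 6922000 × 0.15 × 0.08 × 0.18 × 0.17 = 2541.7584 MJ
Total at Organism 16: 9662.562 + 60.1692 + 2541.7584 = 12264.4896 MJ

12264.49 MJ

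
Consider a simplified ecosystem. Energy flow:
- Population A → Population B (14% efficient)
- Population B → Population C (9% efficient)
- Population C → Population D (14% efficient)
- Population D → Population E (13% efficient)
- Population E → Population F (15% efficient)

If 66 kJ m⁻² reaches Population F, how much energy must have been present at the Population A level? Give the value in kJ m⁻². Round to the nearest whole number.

1918716 kJ m⁻²

Cumulative transfer efficiency: 0.14 × 0.09 × 0.14 × 0.13 × 0.15 = 0.000034398
Population A energy = 66 / 0.000034398 = 1918716 kJ m⁻²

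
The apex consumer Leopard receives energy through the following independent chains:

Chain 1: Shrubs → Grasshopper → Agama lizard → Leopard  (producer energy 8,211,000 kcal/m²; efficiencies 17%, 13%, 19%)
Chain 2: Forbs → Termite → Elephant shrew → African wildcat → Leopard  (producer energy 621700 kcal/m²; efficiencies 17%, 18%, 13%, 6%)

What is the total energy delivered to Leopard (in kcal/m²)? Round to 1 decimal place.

Chain 1: 8211000 × 0.17 × 0.13 × 0.19 = 34477.989 kcal/m²
Chain 2: 621700 × 0.17 × 0.18 × 0.13 × 0.06 = 148.387356 kcal/m²
Total at Leopard: 34477.989 + 148.387356 = 34626.376356 kcal/m²

34626.4 kcal/m²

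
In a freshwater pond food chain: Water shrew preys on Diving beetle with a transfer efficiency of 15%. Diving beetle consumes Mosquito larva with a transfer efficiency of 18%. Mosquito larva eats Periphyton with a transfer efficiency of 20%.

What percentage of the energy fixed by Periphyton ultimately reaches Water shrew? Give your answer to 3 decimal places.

Product of link efficiencies: 0.2 × 0.18 × 0.15 = 0.0054
As a percentage: 0.0054 × 100 = 0.540%

0.540%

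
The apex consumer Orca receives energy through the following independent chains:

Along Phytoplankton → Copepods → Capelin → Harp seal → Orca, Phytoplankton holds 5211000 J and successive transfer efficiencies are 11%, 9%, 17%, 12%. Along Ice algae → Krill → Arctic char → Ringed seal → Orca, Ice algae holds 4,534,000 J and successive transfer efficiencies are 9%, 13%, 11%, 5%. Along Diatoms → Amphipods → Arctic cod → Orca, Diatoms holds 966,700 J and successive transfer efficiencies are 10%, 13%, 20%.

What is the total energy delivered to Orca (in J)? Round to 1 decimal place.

3857.6 J

Via Phytoplankton: 5211000 × 0.11 × 0.09 × 0.17 × 0.12 = 1052.41356 J
Via Ice algae: 4534000 × 0.09 × 0.13 × 0.11 × 0.05 = 291.7629 J
Via Diatoms: 966700 × 0.1 × 0.13 × 0.2 = 2513.42 J
Total at Orca: 1052.41356 + 291.7629 + 2513.42 = 3857.59646 J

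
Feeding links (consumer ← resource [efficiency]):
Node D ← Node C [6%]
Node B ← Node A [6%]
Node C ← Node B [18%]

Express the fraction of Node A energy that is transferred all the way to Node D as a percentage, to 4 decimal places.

0.0648%

Product of link efficiencies: 0.06 × 0.18 × 0.06 = 0.000648
As a percentage: 0.000648 × 100 = 0.0648%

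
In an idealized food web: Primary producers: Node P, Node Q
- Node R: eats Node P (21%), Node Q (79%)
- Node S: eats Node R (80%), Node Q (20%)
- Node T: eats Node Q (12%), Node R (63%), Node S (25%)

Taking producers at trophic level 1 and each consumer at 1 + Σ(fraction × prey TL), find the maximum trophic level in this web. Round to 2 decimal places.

Node R: 1 + (0.21×1 + 0.79×1) = 2
Node S: 1 + (0.8×2 + 0.2×1) = 2.8
Node T: 1 + (0.12×1 + 0.63×2 + 0.25×2.8) = 3.08

3.08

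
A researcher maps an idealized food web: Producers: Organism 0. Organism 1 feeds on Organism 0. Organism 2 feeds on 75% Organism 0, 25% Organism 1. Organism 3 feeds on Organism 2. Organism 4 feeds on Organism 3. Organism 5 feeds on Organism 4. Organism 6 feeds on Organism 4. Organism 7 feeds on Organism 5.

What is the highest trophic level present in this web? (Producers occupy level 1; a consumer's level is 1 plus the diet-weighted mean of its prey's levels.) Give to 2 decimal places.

Organism 1: 1 + 1 = 2
Organism 2: 1 + (0.75×1 + 0.25×2) = 2.25
Organism 3: 1 + 2.25 = 3.25
Organism 4: 1 + 3.25 = 4.25
Organism 5: 1 + 4.25 = 5.25
Organism 6: 1 + 4.25 = 5.25
Organism 7: 1 + 5.25 = 6.25

6.25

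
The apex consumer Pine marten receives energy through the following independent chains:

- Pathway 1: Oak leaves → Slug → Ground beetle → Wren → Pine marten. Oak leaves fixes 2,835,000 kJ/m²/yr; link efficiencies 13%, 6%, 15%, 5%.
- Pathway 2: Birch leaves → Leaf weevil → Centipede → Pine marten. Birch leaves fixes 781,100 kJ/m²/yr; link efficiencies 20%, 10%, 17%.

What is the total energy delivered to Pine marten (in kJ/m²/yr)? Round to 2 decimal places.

Pathway 1: 2835000 × 0.13 × 0.06 × 0.15 × 0.05 = 165.8475 kJ/m²/yr
Pathway 2: 781100 × 0.2 × 0.1 × 0.17 = 2655.74 kJ/m²/yr
Total at Pine marten: 165.8475 + 2655.74 = 2821.5875 kJ/m²/yr

2821.59 kJ/m²/yr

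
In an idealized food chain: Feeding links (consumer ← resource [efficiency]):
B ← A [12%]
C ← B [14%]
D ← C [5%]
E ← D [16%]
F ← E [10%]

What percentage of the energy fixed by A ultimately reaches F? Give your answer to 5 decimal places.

0.00134%

Product of link efficiencies: 0.12 × 0.14 × 0.05 × 0.16 × 0.1 = 0.00001344
As a percentage: 0.00001344 × 100 = 0.00134%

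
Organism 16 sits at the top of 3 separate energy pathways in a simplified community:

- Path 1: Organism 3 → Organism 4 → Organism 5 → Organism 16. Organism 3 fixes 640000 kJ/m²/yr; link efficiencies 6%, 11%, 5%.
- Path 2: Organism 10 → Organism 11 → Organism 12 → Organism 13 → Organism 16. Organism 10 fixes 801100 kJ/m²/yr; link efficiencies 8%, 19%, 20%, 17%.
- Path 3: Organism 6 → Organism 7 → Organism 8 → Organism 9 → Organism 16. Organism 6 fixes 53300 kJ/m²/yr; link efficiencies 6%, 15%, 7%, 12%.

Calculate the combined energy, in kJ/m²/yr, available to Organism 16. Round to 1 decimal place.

Path 1: 640000 × 0.06 × 0.11 × 0.05 = 211.2 kJ/m²/yr
Path 2: 801100 × 0.08 × 0.19 × 0.2 × 0.17 = 414.00848 kJ/m²/yr
Path 3: 53300 × 0.06 × 0.15 × 0.07 × 0.12 = 4.02948 kJ/m²/yr
Total at Organism 16: 211.2 + 414.00848 + 4.02948 = 629.23796 kJ/m²/yr

629.2 kJ/m²/yr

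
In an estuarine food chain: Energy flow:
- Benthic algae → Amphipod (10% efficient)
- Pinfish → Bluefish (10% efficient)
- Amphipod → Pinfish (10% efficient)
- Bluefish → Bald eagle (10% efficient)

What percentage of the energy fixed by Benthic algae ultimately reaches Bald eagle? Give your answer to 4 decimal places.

0.0100%

Product of link efficiencies: 0.1 × 0.1 × 0.1 × 0.1 = 0.0001
As a percentage: 0.0001 × 100 = 0.0100%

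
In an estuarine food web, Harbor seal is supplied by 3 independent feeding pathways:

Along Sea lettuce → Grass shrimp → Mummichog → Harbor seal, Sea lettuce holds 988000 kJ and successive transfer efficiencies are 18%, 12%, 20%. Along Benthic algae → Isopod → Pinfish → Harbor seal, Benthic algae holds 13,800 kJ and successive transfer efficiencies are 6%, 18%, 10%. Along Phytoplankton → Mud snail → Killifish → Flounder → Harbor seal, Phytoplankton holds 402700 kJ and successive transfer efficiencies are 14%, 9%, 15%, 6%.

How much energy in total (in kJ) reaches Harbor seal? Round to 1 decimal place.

4328.7 kJ

Via Sea lettuce: 988000 × 0.18 × 0.12 × 0.2 = 4268.16 kJ
Via Benthic algae: 13800 × 0.06 × 0.18 × 0.1 = 14.904 kJ
Via Phytoplankton: 402700 × 0.14 × 0.09 × 0.15 × 0.06 = 45.66618 kJ
Total at Harbor seal: 4268.16 + 14.904 + 45.66618 = 4328.73018 kJ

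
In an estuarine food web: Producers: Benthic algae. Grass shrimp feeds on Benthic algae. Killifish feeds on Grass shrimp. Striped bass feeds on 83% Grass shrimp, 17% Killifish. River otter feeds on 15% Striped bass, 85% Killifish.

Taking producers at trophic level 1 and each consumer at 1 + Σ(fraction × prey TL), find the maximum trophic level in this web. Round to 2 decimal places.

Grass shrimp: 1 + 1 = 2
Killifish: 1 + 2 = 3
Striped bass: 1 + (0.83×2 + 0.17×3) = 3.17
River otter: 1 + (0.15×3.17 + 0.85×3) = 4.0255

4.03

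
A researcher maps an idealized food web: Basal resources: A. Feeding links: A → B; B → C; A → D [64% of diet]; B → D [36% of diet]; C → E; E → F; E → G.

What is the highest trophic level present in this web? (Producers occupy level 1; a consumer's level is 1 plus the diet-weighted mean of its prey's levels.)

5

B: 1 + 1 = 2
C: 1 + 2 = 3
D: 1 + (0.64×1 + 0.36×2) = 2.36
E: 1 + 3 = 4
F: 1 + 4 = 5
G: 1 + 4 = 5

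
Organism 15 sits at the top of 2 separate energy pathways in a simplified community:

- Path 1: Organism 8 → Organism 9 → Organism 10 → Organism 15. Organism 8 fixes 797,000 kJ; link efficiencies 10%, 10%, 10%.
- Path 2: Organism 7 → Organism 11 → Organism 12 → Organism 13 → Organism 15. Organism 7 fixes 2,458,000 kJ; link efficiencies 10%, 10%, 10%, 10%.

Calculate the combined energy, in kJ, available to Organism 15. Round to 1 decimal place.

1042.8 kJ

Path 1: 797000 × 0.1 × 0.1 × 0.1 = 797 kJ
Path 2: 2458000 × 0.1 × 0.1 × 0.1 × 0.1 = 245.8 kJ
Total at Organism 15: 797 + 245.8 = 1042.8 kJ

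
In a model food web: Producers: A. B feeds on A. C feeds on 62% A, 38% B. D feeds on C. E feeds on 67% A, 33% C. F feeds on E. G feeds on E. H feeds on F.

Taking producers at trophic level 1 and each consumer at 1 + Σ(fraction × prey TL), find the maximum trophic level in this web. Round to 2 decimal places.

4.46

B: 1 + 1 = 2
C: 1 + (0.62×1 + 0.38×2) = 2.38
D: 1 + 2.38 = 3.38
E: 1 + (0.67×1 + 0.33×2.38) = 2.4554
F: 1 + 2.4554 = 3.4554
G: 1 + 2.4554 = 3.4554
H: 1 + 3.4554 = 4.4554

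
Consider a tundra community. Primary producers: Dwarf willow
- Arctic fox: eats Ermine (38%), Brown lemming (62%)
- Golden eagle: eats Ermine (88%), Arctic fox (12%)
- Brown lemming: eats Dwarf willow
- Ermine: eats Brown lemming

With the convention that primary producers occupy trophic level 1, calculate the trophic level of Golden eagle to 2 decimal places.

Brown lemming: 1 + 1 = 2
Ermine: 1 + 2 = 3
Arctic fox: 1 + (0.38×3 + 0.62×2) = 3.38
Golden eagle: 1 + (0.88×3 + 0.12×3.38) = 4.0456

4.05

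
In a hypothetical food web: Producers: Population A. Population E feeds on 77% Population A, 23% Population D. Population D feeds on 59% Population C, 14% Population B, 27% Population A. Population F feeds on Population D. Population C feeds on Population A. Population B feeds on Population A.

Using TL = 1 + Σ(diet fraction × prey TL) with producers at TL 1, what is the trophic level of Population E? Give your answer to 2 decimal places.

Population B: 1 + 1 = 2
Population C: 1 + 1 = 2
Population D: 1 + (0.59×2 + 0.14×2 + 0.27×1) = 2.73
Population E: 1 + (0.77×1 + 0.23×2.73) = 2.3979
Population F: 1 + 2.73 = 3.73

2.40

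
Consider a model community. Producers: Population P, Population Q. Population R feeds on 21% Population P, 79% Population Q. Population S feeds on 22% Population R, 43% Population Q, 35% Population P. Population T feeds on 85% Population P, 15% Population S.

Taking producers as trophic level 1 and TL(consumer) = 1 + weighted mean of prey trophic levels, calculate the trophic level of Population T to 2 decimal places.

2.18

Population R: 1 + (0.21×1 + 0.79×1) = 2
Population S: 1 + (0.22×2 + 0.43×1 + 0.35×1) = 2.22
Population T: 1 + (0.85×1 + 0.15×2.22) = 2.183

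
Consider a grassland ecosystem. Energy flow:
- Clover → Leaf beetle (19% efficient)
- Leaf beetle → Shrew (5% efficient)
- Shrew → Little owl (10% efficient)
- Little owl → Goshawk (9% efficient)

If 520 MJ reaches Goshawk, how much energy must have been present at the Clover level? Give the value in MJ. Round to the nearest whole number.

6081871 MJ

Cumulative transfer efficiency: 0.19 × 0.05 × 0.1 × 0.09 = 0.0000855
Clover energy = 520 / 0.0000855 = 6081871 MJ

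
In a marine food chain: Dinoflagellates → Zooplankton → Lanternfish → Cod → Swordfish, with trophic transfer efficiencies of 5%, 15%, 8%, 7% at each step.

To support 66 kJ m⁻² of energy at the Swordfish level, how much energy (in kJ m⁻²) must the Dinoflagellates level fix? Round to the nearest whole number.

1571429 kJ m⁻²

Cumulative transfer efficiency: 0.05 × 0.15 × 0.08 × 0.07 = 0.000042
Dinoflagellates energy = 66 / 0.000042 = 1571429 kJ m⁻²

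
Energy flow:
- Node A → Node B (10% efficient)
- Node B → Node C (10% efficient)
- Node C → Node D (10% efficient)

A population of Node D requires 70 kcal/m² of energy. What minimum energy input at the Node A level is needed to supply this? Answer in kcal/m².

70000 kcal/m²

Cumulative transfer efficiency: 0.1 × 0.1 × 0.1 = 0.001
Node A energy = 70 / 0.001 = 70000 kcal/m²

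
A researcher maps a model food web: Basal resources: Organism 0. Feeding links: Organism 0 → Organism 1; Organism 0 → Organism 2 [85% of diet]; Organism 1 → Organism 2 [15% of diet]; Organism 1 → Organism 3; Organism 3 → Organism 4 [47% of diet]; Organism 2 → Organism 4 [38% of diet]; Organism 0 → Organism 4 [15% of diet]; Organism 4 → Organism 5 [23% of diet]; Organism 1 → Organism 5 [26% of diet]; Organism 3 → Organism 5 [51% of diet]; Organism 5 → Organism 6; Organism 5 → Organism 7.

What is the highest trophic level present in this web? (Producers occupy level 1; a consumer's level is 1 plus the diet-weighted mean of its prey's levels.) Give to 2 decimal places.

Organism 1: 1 + 1 = 2
Organism 2: 1 + (0.85×1 + 0.15×2) = 2.15
Organism 3: 1 + 2 = 3
Organism 4: 1 + (0.47×3 + 0.38×2.15 + 0.15×1) = 3.377
Organism 5: 1 + (0.23×3.377 + 0.26×2 + 0.51×3) = 3.82671
Organism 6: 1 + 3.82671 = 4.82671
Organism 7: 1 + 3.82671 = 4.82671

4.83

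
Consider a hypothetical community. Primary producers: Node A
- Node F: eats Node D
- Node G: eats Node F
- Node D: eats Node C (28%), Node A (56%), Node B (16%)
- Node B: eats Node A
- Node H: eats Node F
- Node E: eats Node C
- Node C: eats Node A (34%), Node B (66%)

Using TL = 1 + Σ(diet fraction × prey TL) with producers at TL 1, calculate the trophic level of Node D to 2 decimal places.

Node B: 1 + 1 = 2
Node C: 1 + (0.34×1 + 0.66×2) = 2.66
Node D: 1 + (0.28×2.66 + 0.56×1 + 0.16×2) = 2.6248
Node E: 1 + 2.66 = 3.66
Node F: 1 + 2.6248 = 3.6248
Node G: 1 + 3.6248 = 4.6248
Node H: 1 + 3.6248 = 4.6248

2.62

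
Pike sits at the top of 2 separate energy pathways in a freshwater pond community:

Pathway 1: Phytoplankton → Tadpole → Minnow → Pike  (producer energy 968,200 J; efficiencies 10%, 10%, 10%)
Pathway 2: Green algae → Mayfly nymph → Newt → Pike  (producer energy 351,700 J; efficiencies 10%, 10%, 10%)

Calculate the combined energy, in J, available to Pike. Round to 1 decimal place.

Pathway 1: 968200 × 0.1 × 0.1 × 0.1 = 968.2 J
Pathway 2: 351700 × 0.1 × 0.1 × 0.1 = 351.7 J
Total at Pike: 968.2 + 351.7 = 1319.9 J

1319.9 J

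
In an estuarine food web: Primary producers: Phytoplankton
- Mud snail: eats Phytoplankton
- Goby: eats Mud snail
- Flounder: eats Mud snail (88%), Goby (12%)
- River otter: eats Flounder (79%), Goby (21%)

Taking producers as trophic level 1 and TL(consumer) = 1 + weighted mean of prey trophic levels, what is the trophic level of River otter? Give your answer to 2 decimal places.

Mud snail: 1 + 1 = 2
Goby: 1 + 2 = 3
Flounder: 1 + (0.88×2 + 0.12×3) = 3.12
River otter: 1 + (0.79×3.12 + 0.21×3) = 4.0948

4.09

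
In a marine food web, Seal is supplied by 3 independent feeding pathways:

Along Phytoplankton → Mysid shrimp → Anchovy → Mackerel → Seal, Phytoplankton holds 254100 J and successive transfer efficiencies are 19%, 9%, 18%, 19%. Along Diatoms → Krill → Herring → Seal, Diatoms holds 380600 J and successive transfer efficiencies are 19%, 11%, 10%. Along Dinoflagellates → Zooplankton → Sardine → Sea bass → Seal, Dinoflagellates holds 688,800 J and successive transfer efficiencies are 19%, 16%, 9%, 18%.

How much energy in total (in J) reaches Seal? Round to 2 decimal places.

Via Phytoplankton: 254100 × 0.19 × 0.09 × 0.18 × 0.19 = 148.602762 J
Via Diatoms: 380600 × 0.19 × 0.11 × 0.1 = 795.454 J
Via Dinoflagellates: 688800 × 0.19 × 0.16 × 0.09 × 0.18 = 339.220224 J
Total at Seal: 148.602762 + 795.454 + 339.220224 = 1283.276986 J

1283.28 J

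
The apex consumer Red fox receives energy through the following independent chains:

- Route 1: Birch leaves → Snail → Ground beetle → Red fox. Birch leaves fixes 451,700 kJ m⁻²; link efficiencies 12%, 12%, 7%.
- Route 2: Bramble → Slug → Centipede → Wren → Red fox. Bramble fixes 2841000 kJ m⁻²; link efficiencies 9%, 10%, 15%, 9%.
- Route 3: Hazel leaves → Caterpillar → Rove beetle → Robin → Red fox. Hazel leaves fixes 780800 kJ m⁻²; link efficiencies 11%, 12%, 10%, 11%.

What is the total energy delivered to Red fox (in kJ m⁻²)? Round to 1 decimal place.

913.9 kJ m⁻²

Route 1: 451700 × 0.12 × 0.12 × 0.07 = 455.3136 kJ m⁻²
Route 2: 2841000 × 0.09 × 0.1 × 0.15 × 0.09 = 345.1815 kJ m⁻²
Route 3: 780800 × 0.11 × 0.12 × 0.1 × 0.11 = 113.37216 kJ m⁻²
Total at Red fox: 455.3136 + 345.1815 + 113.37216 = 913.86726 kJ m⁻²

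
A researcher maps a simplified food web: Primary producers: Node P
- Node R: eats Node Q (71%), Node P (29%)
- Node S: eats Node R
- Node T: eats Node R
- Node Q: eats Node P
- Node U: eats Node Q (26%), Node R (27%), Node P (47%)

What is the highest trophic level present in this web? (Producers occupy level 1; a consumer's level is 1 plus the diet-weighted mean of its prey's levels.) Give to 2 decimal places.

Node Q: 1 + 1 = 2
Node R: 1 + (0.71×2 + 0.29×1) = 2.71
Node S: 1 + 2.71 = 3.71
Node T: 1 + 2.71 = 3.71
Node U: 1 + (0.26×2 + 0.27×2.71 + 0.47×1) = 2.7217

3.71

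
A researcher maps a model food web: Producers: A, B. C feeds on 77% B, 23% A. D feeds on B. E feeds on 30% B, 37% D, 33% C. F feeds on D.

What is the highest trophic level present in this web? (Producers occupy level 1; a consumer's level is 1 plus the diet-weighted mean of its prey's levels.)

3

C: 1 + (0.77×1 + 0.23×1) = 2
D: 1 + 1 = 2
E: 1 + (0.3×1 + 0.37×2 + 0.33×2) = 2.7
F: 1 + 2 = 3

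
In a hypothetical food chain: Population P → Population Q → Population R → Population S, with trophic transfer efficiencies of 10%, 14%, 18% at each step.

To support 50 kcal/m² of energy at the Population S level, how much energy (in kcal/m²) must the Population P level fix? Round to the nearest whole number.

Cumulative transfer efficiency: 0.1 × 0.14 × 0.18 = 0.00252
Population P energy = 50 / 0.00252 = 19841 kcal/m²

19841 kcal/m²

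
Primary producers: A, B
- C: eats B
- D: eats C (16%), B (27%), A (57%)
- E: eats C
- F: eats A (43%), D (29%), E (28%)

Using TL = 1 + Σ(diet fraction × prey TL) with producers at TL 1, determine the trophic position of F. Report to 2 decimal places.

2.90

C: 1 + 1 = 2
D: 1 + (0.16×2 + 0.27×1 + 0.57×1) = 2.16
E: 1 + 2 = 3
F: 1 + (0.43×1 + 0.29×2.16 + 0.28×3) = 2.8964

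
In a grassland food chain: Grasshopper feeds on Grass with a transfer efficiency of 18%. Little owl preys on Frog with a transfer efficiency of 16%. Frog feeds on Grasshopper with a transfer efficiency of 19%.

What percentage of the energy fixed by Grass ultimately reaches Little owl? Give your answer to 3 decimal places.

Product of link efficiencies: 0.18 × 0.19 × 0.16 = 0.005472
As a percentage: 0.005472 × 100 = 0.547%

0.547%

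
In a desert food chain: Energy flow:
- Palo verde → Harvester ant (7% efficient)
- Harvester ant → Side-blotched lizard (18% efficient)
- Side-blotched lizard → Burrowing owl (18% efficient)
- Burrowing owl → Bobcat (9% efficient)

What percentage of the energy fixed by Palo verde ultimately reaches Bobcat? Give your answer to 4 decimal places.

Product of link efficiencies: 0.07 × 0.18 × 0.18 × 0.09 = 0.00020412
As a percentage: 0.00020412 × 100 = 0.0204%

0.0204%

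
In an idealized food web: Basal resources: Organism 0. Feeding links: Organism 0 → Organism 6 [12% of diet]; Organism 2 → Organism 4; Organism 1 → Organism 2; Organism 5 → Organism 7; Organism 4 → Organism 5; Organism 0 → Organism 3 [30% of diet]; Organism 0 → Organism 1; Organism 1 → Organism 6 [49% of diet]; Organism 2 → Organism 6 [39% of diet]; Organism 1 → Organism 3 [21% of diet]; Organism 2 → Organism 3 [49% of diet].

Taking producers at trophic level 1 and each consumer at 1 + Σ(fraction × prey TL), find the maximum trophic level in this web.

Organism 1: 1 + 1 = 2
Organism 2: 1 + 2 = 3
Organism 3: 1 + (0.3×1 + 0.49×3 + 0.21×2) = 3.19
Organism 4: 1 + 3 = 4
Organism 5: 1 + 4 = 5
Organism 6: 1 + (0.12×1 + 0.49×2 + 0.39×3) = 3.27
Organism 7: 1 + 5 = 6

6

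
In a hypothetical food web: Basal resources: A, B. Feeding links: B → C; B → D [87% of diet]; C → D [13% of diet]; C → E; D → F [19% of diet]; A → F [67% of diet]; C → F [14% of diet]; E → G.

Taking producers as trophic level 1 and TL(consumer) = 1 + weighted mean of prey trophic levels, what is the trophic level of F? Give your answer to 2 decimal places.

C: 1 + 1 = 2
D: 1 + (0.87×1 + 0.13×2) = 2.13
E: 1 + 2 = 3
F: 1 + (0.19×2.13 + 0.67×1 + 0.14×2) = 2.3547
G: 1 + 3 = 4

2.35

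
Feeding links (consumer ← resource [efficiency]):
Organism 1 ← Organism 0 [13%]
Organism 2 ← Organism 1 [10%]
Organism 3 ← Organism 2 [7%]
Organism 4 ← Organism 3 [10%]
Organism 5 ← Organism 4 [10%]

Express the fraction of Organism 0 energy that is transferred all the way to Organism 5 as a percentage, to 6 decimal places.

Product of link efficiencies: 0.13 × 0.1 × 0.07 × 0.1 × 0.1 = 0.0000091
As a percentage: 0.0000091 × 100 = 0.000910%

0.000910%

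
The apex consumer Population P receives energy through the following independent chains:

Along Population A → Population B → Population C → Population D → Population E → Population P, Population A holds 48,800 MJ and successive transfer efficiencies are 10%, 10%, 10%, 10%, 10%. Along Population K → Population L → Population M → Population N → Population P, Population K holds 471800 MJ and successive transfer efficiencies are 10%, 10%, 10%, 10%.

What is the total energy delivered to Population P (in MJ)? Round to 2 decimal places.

47.67 MJ

Via Population A: 48800 × 0.1 × 0.1 × 0.1 × 0.1 × 0.1 = 0.488 MJ
Via Population K: 471800 × 0.1 × 0.1 × 0.1 × 0.1 = 47.18 MJ
Total at Population P: 0.488 + 47.18 = 47.668 MJ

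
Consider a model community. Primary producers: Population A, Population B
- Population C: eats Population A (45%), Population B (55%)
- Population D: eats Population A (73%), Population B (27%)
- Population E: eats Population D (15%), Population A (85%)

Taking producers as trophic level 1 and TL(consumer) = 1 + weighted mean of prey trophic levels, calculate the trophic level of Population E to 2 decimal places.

2.15

Population C: 1 + (0.45×1 + 0.55×1) = 2
Population D: 1 + (0.73×1 + 0.27×1) = 2
Population E: 1 + (0.15×2 + 0.85×1) = 2.15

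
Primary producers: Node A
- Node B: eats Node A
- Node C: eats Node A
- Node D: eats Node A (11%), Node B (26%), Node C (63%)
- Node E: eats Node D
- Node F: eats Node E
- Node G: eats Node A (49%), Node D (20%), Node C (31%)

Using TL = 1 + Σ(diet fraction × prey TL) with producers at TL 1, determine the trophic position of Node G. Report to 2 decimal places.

Node B: 1 + 1 = 2
Node C: 1 + 1 = 2
Node D: 1 + (0.11×1 + 0.26×2 + 0.63×2) = 2.89
Node E: 1 + 2.89 = 3.89
Node F: 1 + 3.89 = 4.89
Node G: 1 + (0.49×1 + 0.2×2.89 + 0.31×2) = 2.688

2.69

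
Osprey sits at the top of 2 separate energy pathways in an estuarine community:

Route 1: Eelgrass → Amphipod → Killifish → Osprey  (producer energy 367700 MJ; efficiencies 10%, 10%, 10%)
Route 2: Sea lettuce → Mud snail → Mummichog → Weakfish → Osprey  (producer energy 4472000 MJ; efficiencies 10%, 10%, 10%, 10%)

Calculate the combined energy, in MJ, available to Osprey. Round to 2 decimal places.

Route 1: 367700 × 0.1 × 0.1 × 0.1 = 367.7 MJ
Route 2: 4472000 × 0.1 × 0.1 × 0.1 × 0.1 = 447.2 MJ
Total at Osprey: 367.7 + 447.2 = 814.9 MJ

814.90 MJ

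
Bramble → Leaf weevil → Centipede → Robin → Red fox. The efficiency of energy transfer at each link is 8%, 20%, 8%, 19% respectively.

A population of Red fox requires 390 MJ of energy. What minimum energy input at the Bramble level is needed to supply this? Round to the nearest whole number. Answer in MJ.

Cumulative transfer efficiency: 0.08 × 0.2 × 0.08 × 0.19 = 0.0002432
Bramble energy = 390 / 0.0002432 = 1603618 MJ

1603618 MJ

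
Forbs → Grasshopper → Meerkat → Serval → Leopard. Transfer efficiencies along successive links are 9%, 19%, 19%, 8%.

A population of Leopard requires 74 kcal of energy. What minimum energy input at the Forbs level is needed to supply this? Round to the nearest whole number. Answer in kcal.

284703 kcal

Cumulative transfer efficiency: 0.09 × 0.19 × 0.19 × 0.08 = 0.00025992
Forbs energy = 74 / 0.00025992 = 284703 kcal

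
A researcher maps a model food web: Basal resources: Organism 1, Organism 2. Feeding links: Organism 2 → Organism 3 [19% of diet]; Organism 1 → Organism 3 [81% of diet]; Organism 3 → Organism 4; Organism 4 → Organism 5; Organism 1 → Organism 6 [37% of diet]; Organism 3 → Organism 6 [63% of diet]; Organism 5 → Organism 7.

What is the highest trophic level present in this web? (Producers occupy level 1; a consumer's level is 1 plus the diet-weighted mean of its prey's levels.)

5

Organism 3: 1 + (0.19×1 + 0.81×1) = 2
Organism 4: 1 + 2 = 3
Organism 5: 1 + 3 = 4
Organism 6: 1 + (0.37×1 + 0.63×2) = 2.63
Organism 7: 1 + 4 = 5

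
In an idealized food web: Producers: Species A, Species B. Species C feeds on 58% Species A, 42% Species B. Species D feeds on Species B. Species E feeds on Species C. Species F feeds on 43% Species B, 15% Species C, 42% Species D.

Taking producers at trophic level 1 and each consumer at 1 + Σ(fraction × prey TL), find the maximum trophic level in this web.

3

Species C: 1 + (0.58×1 + 0.42×1) = 2
Species D: 1 + 1 = 2
Species E: 1 + 2 = 3
Species F: 1 + (0.43×1 + 0.15×2 + 0.42×2) = 2.57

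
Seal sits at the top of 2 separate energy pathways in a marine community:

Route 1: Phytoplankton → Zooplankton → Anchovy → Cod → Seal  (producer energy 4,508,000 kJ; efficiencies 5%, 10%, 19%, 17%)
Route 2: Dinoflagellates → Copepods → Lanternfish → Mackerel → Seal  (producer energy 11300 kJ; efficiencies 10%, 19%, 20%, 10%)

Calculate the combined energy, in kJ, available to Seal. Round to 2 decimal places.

Route 1: 4508000 × 0.05 × 0.1 × 0.19 × 0.17 = 728.042 kJ
Route 2: 11300 × 0.1 × 0.19 × 0.2 × 0.1 = 4.294 kJ
Total at Seal: 728.042 + 4.294 = 732.336 kJ

732.34 kJ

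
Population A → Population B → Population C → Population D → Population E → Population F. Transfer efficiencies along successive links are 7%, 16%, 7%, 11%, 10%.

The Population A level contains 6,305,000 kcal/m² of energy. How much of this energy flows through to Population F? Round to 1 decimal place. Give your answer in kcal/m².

54.4 kcal/m²

Population B: 6305000 × 0.07 = 441350 kcal/m²
Population C: 441350 × 0.16 = 70616 kcal/m²
Population D: 70616 × 0.07 = 4943.12 kcal/m²
Population E: 4943.12 × 0.11 = 543.7432 kcal/m²
Population F: 543.7432 × 0.1 = 54.37432 kcal/m²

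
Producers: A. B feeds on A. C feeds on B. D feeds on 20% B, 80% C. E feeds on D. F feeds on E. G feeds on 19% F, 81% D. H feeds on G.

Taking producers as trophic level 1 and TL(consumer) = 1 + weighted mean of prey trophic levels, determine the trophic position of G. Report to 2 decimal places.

B: 1 + 1 = 2
C: 1 + 2 = 3
D: 1 + (0.2×2 + 0.8×3) = 3.8
E: 1 + 3.8 = 4.8
F: 1 + 4.8 = 5.8
G: 1 + (0.19×5.8 + 0.81×3.8) = 5.18
H: 1 + 5.18 = 6.18

5.18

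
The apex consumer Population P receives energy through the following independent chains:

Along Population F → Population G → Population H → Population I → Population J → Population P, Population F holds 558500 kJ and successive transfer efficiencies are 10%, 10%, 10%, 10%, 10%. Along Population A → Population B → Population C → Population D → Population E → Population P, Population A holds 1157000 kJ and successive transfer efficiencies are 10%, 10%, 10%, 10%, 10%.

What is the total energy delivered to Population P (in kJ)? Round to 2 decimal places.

17.16 kJ

Via Population F: 558500 × 0.1 × 0.1 × 0.1 × 0.1 × 0.1 = 5.585 kJ
Via Population A: 1157000 × 0.1 × 0.1 × 0.1 × 0.1 × 0.1 = 11.57 kJ
Total at Population P: 5.585 + 11.57 = 17.155 kJ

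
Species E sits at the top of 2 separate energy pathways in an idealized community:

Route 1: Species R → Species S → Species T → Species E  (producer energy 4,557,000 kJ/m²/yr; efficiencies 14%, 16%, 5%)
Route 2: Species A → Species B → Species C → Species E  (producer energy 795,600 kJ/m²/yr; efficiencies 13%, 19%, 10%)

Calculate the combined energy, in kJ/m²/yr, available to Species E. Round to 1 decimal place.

Route 1: 4557000 × 0.14 × 0.16 × 0.05 = 5103.84 kJ/m²/yr
Route 2: 795600 × 0.13 × 0.19 × 0.1 = 1965.132 kJ/m²/yr
Total at Species E: 5103.84 + 1965.132 = 7068.972 kJ/m²/yr

7069.0 kJ/m²/yr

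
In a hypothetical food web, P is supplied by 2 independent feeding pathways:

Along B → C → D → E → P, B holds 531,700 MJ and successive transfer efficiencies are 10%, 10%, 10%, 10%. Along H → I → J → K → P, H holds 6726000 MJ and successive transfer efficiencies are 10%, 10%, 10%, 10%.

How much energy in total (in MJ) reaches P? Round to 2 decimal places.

725.77 MJ

Via B: 531700 × 0.1 × 0.1 × 0.1 × 0.1 = 53.17 MJ
Via H: 6726000 × 0.1 × 0.1 × 0.1 × 0.1 = 672.6 MJ
Total at P: 53.17 + 672.6 = 725.77 MJ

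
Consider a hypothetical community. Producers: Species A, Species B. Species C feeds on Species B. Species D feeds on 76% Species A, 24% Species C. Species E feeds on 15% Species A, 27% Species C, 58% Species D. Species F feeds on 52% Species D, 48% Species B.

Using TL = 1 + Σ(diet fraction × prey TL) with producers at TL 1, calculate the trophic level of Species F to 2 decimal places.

Species C: 1 + 1 = 2
Species D: 1 + (0.76×1 + 0.24×2) = 2.24
Species E: 1 + (0.15×1 + 0.27×2 + 0.58×2.24) = 2.9892
Species F: 1 + (0.52×2.24 + 0.48×1) = 2.6448

2.64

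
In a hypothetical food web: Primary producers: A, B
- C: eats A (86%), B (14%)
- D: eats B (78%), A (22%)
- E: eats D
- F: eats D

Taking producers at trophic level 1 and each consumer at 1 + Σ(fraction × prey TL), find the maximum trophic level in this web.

C: 1 + (0.86×1 + 0.14×1) = 2
D: 1 + (0.78×1 + 0.22×1) = 2
E: 1 + 2 = 3
F: 1 + 2 = 3

3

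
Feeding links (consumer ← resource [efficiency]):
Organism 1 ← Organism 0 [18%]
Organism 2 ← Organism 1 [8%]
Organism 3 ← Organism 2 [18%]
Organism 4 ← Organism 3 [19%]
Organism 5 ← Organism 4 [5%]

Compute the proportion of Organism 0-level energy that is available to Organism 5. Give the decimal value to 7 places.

Product of link efficiencies: 0.18 × 0.08 × 0.18 × 0.19 × 0.05 = 0.000024624

0.0000246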